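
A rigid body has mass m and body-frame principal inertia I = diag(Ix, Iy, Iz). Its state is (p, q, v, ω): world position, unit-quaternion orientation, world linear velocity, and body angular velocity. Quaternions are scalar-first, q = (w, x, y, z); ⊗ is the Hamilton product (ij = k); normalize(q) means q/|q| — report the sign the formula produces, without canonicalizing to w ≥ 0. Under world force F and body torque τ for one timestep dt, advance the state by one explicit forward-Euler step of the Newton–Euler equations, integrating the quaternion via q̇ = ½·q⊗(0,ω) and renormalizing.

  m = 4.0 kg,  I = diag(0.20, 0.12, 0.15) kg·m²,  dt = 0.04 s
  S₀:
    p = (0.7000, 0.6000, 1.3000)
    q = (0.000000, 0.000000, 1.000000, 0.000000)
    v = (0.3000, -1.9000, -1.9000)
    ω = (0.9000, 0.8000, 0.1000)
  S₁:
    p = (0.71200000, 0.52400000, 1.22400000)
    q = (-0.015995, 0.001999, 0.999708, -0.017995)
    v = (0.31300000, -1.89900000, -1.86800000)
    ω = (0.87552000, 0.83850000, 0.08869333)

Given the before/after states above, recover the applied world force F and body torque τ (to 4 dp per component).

v₁ − v₀ = (0.01300000, 0.00100000, 0.03200000)
F = m·Δv/dt = (1.3000, 0.1000, 3.2000)
Δω = ω₁−ω₀ = (-0.02448000, 0.03850000, -0.01130667)
precession coupling = (0.0024, 0.0045, -0.0576)
applied torque τ = (-0.1200, 0.1200, -0.1000)

F = (1.3000, 0.1000, 3.2000)
τ = (-0.1200, 0.1200, -0.1000)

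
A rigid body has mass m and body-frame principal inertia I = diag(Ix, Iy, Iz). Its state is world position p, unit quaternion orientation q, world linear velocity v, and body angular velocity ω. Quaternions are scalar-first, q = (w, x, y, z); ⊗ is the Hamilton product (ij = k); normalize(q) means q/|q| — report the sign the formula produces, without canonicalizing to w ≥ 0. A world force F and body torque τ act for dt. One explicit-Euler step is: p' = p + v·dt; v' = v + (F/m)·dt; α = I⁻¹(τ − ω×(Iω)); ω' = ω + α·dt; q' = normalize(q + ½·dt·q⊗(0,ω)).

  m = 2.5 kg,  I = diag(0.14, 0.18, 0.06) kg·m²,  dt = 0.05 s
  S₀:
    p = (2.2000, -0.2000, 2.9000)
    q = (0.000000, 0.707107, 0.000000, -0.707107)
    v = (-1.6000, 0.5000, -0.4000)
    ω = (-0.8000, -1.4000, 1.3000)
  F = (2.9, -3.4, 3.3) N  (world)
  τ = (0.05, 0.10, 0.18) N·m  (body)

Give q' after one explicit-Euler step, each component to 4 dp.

2q̇ = q⊗(0,ω) = (1.4849247, -0.9899498, -0.3535535, -0.9899498)
updated quaternion q' = (0.0371, 0.6814, -0.0088, -0.7309)

q' = (0.0371, 0.6814, -0.0088, -0.7309)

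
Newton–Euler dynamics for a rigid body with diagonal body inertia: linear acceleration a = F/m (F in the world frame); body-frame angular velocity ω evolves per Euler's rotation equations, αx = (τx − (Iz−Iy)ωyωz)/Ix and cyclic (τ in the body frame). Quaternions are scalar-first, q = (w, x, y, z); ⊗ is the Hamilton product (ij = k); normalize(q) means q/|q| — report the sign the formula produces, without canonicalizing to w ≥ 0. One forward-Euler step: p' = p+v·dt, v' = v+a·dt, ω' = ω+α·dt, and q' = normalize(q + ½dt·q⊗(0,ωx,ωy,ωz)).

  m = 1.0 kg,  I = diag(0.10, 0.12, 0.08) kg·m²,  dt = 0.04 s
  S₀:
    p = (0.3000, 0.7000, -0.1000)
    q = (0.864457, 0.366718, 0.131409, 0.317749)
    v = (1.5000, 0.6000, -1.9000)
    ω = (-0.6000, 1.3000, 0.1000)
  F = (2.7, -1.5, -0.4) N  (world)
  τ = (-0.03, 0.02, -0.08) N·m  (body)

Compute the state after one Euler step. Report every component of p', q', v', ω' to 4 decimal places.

p' = (0.3600, 0.7240, -0.1760)
q' = (0.8644, 0.3482, 0.1493, 0.3305)
v' = (1.6080, 0.5400, -1.9160)
ω' = (-0.6099, 1.3071, 0.0678)

a = (2.7000, -1.5000, -0.4000)
p' = p + v·dt = (0.3600, 0.7240, -0.1760)
v + (F/m)dt = (1.6080, 0.5400, -1.9160)
(τ − ω×Iω)/I = (-0.2480, 0.1767, -0.8050)
new body rate ω' = (-0.6099, 1.3071, 0.0678)
q⊗(0,ω) = (0.0174242, -0.9186070, 0.8964729, 0.6420245)
q + ½dt·q⊗(0,ω), renormalized = (0.8644, 0.3482, 0.1493, 0.3305)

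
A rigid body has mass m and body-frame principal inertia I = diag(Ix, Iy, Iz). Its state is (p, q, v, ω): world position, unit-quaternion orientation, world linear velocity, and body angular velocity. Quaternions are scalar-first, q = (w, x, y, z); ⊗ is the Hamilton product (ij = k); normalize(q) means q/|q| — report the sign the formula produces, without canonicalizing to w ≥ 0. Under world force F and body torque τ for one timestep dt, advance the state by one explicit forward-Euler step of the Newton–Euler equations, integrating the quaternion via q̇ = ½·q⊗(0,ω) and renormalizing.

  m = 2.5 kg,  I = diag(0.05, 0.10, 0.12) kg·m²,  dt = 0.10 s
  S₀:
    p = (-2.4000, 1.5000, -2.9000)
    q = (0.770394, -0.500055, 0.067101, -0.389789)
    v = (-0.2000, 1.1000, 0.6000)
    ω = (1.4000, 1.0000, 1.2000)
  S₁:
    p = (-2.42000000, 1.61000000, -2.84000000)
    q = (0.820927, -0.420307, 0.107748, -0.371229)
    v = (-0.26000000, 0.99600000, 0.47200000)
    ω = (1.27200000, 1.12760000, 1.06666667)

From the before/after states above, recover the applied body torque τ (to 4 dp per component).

ω₁ − ω₀ = (-0.12800000, 0.12760000, -0.13333333)
precession coupling = (0.0240, -0.1176, 0.0700)
I·α + gyro = (-0.0400, 0.0100, -0.0900)

τ = (-0.0400, 0.0100, -0.0900)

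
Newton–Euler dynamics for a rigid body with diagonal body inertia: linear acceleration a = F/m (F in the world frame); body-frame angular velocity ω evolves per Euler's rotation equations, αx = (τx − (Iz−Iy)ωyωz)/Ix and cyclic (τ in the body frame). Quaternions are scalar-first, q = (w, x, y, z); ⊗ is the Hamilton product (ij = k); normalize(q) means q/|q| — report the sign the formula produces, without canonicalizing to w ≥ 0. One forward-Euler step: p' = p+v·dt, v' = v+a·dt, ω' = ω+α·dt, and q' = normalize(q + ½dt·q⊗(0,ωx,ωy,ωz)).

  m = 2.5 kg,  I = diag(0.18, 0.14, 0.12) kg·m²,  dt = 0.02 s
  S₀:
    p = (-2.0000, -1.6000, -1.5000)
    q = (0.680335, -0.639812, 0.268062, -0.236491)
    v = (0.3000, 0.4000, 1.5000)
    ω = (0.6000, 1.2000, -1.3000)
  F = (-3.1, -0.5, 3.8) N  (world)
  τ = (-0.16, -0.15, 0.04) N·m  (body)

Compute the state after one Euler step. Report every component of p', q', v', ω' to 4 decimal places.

p' = (-1.9940, -1.5920, -1.4700)
q' = (0.6778, -0.6363, 0.2664, -0.2546)
v' = (0.2752, 0.3960, 1.5304)
ω' = (0.5788, 1.1853, -1.2885)

ω×(Iω) gyroscopic = (0.0312, -0.0468, -0.0288)
angular accel α = (-1.0622, -0.7371, 0.5733)
ω + α·dt = (0.5788, 1.1853, -1.2885)
Hamilton product q⊗(0,ω) = (-0.2452255, 0.3435096, -0.1572482, -1.8130471)
q' = normalize(q + ½dt·q⊗(0,ω)) = (0.6778, -0.6363, 0.2664, -0.2546)
linear accel F/m = (-1.2400, -0.2000, 1.5200)
p + v·dt = (-1.9940, -1.5920, -1.4700)
v' = v + a·dt = (0.2752, 0.3960, 1.5304)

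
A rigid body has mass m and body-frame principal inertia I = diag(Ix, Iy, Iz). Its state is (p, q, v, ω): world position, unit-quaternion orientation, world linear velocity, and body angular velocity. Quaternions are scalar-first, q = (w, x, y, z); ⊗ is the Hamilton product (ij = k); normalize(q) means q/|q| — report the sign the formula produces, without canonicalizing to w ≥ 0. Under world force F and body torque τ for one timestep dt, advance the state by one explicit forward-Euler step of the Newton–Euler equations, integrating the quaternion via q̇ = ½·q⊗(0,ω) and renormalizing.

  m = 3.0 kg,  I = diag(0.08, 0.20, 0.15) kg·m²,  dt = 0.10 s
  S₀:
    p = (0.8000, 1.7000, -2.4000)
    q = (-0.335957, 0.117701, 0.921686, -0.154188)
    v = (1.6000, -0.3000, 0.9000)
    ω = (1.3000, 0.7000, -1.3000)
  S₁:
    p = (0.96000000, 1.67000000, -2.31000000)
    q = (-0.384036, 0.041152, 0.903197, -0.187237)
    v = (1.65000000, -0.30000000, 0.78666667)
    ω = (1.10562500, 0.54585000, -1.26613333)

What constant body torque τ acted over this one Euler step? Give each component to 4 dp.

τ = (-0.1100, -0.1900, 0.1600)

rate change Δω = (-0.19437500, -0.15415000, 0.03386667)
applied torque τ = (-0.1100, -0.1900, 0.1600)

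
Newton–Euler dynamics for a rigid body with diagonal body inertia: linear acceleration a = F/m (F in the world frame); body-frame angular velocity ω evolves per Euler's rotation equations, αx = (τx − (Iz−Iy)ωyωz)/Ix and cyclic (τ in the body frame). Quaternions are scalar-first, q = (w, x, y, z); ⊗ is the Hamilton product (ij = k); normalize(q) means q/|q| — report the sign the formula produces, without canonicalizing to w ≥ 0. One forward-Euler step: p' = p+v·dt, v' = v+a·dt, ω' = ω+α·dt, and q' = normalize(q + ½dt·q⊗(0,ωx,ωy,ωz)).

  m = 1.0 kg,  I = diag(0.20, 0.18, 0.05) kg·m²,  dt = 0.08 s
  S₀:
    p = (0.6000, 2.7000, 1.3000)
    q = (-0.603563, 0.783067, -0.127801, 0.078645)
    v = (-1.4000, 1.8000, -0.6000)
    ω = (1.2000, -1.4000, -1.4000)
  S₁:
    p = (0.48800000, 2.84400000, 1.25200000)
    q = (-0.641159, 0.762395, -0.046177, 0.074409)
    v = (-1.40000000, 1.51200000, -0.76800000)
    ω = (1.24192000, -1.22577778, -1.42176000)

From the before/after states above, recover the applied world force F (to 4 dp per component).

Δv = v₁−v₀ = (0.00000000, -0.28800000, -0.16800000)
m·(v₁−v₀)/dt = (0.0000, -3.6000, -2.1000)

F = (0.0000, -3.6000, -2.1000)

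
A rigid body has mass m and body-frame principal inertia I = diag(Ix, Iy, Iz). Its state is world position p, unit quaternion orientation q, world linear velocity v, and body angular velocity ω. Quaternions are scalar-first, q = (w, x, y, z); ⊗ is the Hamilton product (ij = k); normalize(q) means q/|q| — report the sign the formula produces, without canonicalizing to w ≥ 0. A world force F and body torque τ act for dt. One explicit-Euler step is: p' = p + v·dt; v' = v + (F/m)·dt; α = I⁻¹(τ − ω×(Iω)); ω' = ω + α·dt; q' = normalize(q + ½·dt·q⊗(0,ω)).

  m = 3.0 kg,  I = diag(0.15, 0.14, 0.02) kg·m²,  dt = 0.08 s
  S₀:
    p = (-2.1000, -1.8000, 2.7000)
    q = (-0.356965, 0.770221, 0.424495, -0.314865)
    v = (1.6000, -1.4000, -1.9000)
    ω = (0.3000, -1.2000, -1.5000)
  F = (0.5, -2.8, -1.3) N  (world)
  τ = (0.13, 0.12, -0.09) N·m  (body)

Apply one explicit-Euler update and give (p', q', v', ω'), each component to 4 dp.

(τ − ω×Iω)/I = (2.3067, 1.2750, -4.6800)
ω + α·dt = (0.4845, -1.0980, -1.8744)
Hamilton product q⊗(0,ω) = (-0.1939698, -1.1216700, 1.4892300, -0.5161662)
q' = normalize(q + ½dt·q⊗(0,ω)) = (-0.3636, 0.7232, 0.4826, -0.3345)
linear accel F/m = (0.1667, -0.9333, -0.4333)
p + v·dt = (-1.9720, -1.9120, 2.5480)
new velocity v' = (1.6133, -1.4747, -1.9347)

p' = (-1.9720, -1.9120, 2.5480)
q' = (-0.3636, 0.7232, 0.4826, -0.3345)
v' = (1.6133, -1.4747, -1.9347)
ω' = (0.4845, -1.0980, -1.8744)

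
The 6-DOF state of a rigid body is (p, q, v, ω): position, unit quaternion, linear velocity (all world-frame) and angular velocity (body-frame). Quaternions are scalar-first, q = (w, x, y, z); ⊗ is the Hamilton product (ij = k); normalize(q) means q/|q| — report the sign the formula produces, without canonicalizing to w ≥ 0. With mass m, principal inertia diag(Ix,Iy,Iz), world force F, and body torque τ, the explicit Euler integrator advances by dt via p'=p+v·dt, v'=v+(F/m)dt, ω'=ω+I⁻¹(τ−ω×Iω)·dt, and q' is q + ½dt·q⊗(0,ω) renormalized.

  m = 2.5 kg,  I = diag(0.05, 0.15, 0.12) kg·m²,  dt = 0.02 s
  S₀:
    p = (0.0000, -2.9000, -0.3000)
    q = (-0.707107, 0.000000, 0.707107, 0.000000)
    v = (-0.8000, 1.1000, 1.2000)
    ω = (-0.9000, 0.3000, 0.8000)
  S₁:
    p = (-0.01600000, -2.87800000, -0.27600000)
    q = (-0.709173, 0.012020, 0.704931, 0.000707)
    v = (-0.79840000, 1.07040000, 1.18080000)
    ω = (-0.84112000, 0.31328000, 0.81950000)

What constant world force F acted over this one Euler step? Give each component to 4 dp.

F = (0.2000, -3.7000, -2.4000)

Δv = v₁−v₀ = (0.00160000, -0.02960000, -0.01920000)
F = m·Δv/dt = (0.2000, -3.7000, -2.4000)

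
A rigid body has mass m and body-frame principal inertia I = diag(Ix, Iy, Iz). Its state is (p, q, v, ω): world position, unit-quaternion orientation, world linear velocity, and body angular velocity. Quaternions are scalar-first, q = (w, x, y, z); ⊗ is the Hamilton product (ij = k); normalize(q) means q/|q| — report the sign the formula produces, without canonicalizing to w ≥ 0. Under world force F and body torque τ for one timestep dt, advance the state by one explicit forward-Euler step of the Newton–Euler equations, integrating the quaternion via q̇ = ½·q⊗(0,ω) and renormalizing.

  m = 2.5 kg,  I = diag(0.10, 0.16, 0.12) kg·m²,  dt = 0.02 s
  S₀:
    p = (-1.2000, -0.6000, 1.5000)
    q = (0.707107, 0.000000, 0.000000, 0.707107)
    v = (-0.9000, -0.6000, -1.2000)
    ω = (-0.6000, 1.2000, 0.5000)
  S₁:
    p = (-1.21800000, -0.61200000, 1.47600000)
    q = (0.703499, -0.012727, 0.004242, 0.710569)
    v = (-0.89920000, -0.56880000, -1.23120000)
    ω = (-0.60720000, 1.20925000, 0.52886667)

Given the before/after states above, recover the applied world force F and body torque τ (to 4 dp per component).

velocity change Δv = (0.00080000, 0.03120000, -0.03120000)
m·(v₁−v₀)/dt = (0.1000, 3.9000, -3.9000)
ω₁ − ω₀ = (-0.00720000, 0.00925000, 0.02886667)
applied torque τ = (-0.0600, 0.0800, 0.1300)

F = (0.1000, 3.9000, -3.9000)
τ = (-0.0600, 0.0800, 0.1300)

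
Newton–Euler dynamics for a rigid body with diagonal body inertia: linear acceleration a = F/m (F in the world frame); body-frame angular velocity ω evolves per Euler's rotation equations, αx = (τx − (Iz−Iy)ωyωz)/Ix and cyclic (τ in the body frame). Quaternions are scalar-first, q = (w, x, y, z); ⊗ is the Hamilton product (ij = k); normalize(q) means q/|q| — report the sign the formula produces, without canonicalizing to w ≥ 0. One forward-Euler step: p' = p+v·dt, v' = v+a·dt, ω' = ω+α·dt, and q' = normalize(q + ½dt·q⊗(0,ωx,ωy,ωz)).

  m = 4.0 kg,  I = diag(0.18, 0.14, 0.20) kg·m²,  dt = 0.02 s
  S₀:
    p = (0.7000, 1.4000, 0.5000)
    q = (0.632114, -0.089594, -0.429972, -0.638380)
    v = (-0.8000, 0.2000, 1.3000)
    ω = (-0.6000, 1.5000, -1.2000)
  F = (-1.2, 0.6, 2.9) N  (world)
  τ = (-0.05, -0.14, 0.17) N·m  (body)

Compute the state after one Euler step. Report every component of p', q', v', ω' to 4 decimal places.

angular accel α = (0.3222, -0.8971, 0.6700)
new body rate ω' = (-0.5936, 1.4821, -1.1866)
q⊗(0,ω) = (-0.1748544, 1.0942680, 1.2236862, -1.1509110)
q' = normalize(q + ½dt·q⊗(0,ω)) = (0.6302, -0.0786, -0.4177, -0.6498)
p + v·dt = (0.6840, 1.4040, 0.5260)
new velocity v' = (-0.8060, 0.2030, 1.3145)

p' = (0.6840, 1.4040, 0.5260)
q' = (0.6302, -0.0786, -0.4177, -0.6498)
v' = (-0.8060, 0.2030, 1.3145)
ω' = (-0.5936, 1.4821, -1.1866)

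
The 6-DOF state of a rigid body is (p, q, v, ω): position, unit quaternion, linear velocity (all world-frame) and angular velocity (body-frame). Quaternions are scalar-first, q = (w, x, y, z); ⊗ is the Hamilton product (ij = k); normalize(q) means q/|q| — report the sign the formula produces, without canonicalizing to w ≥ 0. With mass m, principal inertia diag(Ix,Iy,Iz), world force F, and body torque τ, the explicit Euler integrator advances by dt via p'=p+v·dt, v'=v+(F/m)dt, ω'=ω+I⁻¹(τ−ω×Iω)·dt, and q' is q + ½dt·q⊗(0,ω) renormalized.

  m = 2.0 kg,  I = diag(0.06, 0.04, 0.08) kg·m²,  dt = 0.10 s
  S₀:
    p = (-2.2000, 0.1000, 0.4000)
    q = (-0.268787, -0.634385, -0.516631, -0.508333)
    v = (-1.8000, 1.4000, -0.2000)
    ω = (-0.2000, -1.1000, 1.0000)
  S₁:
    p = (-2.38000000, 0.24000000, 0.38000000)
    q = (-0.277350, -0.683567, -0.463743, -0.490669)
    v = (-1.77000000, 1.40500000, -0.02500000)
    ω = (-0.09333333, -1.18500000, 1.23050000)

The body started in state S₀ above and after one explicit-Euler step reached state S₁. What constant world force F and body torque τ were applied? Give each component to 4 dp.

velocity change Δv = (0.03000000, 0.00500000, 0.17500000)
applied force F = (0.6000, 0.1000, 3.5000)
Δω = ω₁−ω₀ = (0.10666667, -0.08500000, 0.23050000)
precession coupling = (-0.0440, 0.0040, -0.0044)
applied torque τ = (0.0200, -0.0300, 0.1800)

F = (0.6000, 0.1000, 3.5000)
τ = (0.0200, -0.0300, 0.1800)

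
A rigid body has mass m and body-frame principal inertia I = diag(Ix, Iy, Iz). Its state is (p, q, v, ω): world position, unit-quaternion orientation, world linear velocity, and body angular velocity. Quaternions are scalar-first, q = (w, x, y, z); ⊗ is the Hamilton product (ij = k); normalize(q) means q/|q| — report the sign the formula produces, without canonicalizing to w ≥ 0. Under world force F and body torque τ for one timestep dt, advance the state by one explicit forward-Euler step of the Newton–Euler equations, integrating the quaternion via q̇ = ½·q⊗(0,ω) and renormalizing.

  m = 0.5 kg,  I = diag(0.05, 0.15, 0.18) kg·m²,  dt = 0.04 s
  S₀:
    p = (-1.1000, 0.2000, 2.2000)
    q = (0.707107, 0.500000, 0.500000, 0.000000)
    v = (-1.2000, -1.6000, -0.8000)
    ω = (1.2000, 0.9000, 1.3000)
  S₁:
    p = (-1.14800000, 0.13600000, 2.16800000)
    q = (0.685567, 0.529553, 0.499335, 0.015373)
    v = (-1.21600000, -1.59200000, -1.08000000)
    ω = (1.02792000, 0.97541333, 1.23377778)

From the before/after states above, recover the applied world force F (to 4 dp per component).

F = (-0.2000, 0.1000, -3.5000)

velocity change Δv = (-0.01600000, 0.00800000, -0.28000000)
F = m·Δv/dt = (-0.2000, 0.1000, -3.5000)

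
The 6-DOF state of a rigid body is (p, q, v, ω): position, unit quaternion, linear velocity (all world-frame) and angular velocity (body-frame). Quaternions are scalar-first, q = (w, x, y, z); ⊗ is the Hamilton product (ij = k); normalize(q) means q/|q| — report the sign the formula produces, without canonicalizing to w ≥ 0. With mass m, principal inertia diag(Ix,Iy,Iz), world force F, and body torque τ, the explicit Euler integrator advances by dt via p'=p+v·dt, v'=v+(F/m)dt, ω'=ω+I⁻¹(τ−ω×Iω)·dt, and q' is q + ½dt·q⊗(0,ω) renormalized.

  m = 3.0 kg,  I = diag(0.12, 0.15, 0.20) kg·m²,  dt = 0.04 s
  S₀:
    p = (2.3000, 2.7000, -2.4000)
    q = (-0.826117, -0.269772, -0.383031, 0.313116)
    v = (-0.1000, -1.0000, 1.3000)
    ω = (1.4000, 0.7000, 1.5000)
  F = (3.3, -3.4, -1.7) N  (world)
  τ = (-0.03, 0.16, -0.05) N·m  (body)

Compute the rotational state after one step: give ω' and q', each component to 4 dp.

ω×(Iω) gyroscopic = (0.0525, -0.1680, 0.0294)
α = I⁻¹(τ − ω×Iω) = (-0.6875, 2.1867, -0.3970)
ω + α·dt = (1.3725, 0.7875, 1.4841)
q⊗(0,ω) = (0.1761285, -1.9502915, 0.2647385, -0.8917725)
q' = normalize(q + ½dt·q⊗(0,ω)) = (-0.8218, -0.3085, -0.3774, 0.2950)

ω' = (1.3725, 0.7875, 1.4841)
q' = (-0.8218, -0.3085, -0.3774, 0.2950)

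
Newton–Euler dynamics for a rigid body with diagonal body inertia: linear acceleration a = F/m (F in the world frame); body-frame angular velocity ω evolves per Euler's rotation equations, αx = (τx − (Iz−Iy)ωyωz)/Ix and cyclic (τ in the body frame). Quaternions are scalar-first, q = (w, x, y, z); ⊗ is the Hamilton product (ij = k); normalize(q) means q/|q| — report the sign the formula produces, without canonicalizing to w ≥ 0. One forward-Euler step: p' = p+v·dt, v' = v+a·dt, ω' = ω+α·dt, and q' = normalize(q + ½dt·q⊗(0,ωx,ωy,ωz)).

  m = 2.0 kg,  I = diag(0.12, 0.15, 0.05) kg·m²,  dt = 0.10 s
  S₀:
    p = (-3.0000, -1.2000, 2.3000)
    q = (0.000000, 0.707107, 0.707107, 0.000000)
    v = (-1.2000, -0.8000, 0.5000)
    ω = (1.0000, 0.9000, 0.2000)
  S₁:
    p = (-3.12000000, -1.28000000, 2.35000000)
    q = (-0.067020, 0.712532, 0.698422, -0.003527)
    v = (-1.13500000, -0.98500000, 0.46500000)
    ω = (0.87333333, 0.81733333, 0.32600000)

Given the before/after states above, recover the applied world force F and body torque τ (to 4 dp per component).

F = (1.3000, -3.7000, -0.7000)
τ = (-0.1700, -0.1100, 0.0900)

Δω = ω₁−ω₀ = (-0.12666667, -0.08266667, 0.12600000)
ω₀×(Iω₀) = (-0.0180, 0.0140, 0.0270)
applied torque τ = (-0.1700, -0.1100, 0.0900)
Δv = v₁−v₀ = (0.06500000, -0.18500000, -0.03500000)
applied force F = (1.3000, -3.7000, -0.7000)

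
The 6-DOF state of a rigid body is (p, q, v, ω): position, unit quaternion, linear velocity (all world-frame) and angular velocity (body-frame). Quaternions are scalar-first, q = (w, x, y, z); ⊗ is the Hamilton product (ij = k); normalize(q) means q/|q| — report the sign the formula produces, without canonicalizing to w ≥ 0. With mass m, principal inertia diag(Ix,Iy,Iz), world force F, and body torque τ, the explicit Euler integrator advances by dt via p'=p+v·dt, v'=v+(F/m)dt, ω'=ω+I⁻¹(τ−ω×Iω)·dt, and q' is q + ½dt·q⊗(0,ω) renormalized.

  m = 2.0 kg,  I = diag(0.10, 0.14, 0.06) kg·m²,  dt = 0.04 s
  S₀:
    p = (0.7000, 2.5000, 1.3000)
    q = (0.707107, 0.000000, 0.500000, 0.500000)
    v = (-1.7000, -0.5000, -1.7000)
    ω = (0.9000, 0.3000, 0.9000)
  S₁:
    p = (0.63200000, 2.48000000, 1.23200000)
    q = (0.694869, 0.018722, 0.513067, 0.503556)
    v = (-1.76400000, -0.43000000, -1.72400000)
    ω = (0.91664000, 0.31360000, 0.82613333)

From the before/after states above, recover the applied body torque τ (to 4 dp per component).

Δω = ω₁−ω₀ = (0.01664000, 0.01360000, -0.07386667)
ω₀×(Iω₀) = (-0.0216, 0.0324, 0.0108)
τ = I·(Δω/dt) + ω₀×(Iω₀) = (0.0200, 0.0800, -0.1000)

τ = (0.0200, 0.0800, -0.1000)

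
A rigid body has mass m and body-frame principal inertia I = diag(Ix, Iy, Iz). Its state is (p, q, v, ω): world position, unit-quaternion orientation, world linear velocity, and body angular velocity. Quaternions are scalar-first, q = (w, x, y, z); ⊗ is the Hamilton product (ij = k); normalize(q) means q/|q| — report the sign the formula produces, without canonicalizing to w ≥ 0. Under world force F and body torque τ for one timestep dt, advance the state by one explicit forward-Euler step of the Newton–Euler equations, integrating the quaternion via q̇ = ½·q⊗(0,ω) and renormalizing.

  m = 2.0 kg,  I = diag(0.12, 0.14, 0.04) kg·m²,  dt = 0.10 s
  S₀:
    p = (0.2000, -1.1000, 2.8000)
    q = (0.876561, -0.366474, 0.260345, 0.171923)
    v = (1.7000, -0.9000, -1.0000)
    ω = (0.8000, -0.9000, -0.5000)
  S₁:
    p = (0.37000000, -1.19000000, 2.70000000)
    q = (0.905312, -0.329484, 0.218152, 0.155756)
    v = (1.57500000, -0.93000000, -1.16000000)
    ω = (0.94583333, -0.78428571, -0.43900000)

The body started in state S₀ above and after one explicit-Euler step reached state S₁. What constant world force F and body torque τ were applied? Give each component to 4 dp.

velocity change Δv = (-0.12500000, -0.03000000, -0.16000000)
m·(v₁−v₀)/dt = (-2.5000, -0.6000, -3.2000)
ω₁ − ω₀ = (0.14583333, 0.11571429, 0.06100000)
applied torque τ = (0.1300, 0.1300, 0.0100)

F = (-2.5000, -0.6000, -3.2000)
τ = (0.1300, 0.1300, 0.0100)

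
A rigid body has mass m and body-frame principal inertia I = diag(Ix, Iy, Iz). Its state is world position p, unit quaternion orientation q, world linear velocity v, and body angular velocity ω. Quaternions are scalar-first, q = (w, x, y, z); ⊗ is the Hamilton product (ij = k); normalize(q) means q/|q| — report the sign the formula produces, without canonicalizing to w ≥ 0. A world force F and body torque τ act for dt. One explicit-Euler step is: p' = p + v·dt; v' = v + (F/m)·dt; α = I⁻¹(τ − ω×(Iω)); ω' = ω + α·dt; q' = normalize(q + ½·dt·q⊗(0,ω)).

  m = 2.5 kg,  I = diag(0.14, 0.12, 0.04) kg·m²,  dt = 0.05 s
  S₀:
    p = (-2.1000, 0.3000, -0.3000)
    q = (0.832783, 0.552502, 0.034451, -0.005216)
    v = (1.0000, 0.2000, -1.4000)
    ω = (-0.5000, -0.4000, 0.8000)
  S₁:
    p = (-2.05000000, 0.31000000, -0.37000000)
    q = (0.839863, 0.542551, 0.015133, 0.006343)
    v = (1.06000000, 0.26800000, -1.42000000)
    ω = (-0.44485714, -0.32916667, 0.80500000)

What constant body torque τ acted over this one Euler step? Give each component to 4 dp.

ω₁ − ω₀ = (0.05514286, 0.07083333, 0.00500000)
precession coupling = (0.0256, -0.0400, -0.0040)
I·α + gyro = (0.1800, 0.1300, 0.0000)

τ = (0.1800, 0.1300, 0.0000)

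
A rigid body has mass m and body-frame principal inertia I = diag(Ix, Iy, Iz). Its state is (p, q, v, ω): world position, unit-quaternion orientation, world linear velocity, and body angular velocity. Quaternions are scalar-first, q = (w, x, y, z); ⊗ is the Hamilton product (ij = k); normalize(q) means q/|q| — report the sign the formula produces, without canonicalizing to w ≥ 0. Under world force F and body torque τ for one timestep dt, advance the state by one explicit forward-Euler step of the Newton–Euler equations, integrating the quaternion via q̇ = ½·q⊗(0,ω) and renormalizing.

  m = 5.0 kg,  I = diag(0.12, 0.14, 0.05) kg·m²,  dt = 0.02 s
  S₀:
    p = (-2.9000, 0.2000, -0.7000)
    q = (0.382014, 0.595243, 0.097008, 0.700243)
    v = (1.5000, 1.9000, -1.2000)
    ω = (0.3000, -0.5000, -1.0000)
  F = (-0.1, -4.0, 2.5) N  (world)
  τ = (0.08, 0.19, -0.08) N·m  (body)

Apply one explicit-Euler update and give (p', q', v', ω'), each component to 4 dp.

linear accel F/m = (-0.0200, -0.8000, 0.5000)
p' = p + v·dt = (-2.8700, 0.2380, -0.7240)
new velocity v' = (1.4996, 1.8840, -1.1900)
(τ − ω×Iω)/I = (1.0417, 1.5071, -1.5400)
ω' = ω + α·dt = (0.3208, -0.4699, -1.0308)
q⊗(0,ω) = (0.5701741, 0.3677177, 0.6143089, -0.7087379)
updated quaternion q' = (0.3877, 0.5989, 0.1031, 0.6931)

p' = (-2.8700, 0.2380, -0.7240)
q' = (0.3877, 0.5989, 0.1031, 0.6931)
v' = (1.4996, 1.8840, -1.1900)
ω' = (0.3208, -0.4699, -1.0308)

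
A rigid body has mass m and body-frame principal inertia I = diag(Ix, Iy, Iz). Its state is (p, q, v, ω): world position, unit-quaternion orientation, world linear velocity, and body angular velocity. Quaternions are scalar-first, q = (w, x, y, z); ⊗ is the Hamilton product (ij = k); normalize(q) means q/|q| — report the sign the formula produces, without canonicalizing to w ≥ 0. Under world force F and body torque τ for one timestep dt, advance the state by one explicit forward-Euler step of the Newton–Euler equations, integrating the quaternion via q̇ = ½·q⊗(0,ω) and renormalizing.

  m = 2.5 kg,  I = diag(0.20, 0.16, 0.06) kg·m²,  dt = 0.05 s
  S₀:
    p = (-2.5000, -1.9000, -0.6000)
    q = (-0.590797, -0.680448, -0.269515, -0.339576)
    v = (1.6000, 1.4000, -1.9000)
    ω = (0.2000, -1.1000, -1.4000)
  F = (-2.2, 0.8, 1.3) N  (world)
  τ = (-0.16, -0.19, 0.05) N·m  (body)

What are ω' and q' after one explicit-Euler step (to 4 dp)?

ω×(Iω) gyroscopic = (-0.1540, -0.0392, 0.0088)
α = I⁻¹(τ − ω×Iω) = (-0.0300, -0.9425, 0.6867)
new body rate ω' = (0.1985, -1.1471, -1.3657)
Hamilton product q⊗(0,ω) = (-0.6357833, -0.1143720, -0.3706657, 1.6295116)
q' = normalize(q + ½dt·q⊗(0,ω)) = (-0.6061, -0.6826, -0.2785, -0.2985)

ω' = (0.1985, -1.1471, -1.3657)
q' = (-0.6061, -0.6826, -0.2785, -0.2985)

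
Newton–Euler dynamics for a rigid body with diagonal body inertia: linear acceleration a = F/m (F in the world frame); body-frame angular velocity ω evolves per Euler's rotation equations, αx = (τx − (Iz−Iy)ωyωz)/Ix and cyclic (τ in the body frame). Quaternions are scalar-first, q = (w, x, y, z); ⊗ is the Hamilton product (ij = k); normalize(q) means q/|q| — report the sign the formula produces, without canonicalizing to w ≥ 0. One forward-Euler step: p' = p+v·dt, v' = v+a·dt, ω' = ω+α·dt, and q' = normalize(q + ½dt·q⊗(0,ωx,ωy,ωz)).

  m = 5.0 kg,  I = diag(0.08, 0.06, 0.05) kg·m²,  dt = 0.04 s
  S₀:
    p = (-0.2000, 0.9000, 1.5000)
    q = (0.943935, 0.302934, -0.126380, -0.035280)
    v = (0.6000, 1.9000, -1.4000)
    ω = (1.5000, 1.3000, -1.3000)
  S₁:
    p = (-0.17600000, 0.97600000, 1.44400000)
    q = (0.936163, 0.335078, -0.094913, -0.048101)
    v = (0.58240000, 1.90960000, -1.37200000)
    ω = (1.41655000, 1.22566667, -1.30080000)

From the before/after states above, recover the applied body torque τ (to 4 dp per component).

ω₁ − ω₀ = (-0.08345000, -0.07433333, -0.00080000)
τ = I·(Δω/dt) + ω₀×(Iω₀) = (-0.1500, -0.1700, -0.0400)

τ = (-0.1500, -0.1700, -0.0400)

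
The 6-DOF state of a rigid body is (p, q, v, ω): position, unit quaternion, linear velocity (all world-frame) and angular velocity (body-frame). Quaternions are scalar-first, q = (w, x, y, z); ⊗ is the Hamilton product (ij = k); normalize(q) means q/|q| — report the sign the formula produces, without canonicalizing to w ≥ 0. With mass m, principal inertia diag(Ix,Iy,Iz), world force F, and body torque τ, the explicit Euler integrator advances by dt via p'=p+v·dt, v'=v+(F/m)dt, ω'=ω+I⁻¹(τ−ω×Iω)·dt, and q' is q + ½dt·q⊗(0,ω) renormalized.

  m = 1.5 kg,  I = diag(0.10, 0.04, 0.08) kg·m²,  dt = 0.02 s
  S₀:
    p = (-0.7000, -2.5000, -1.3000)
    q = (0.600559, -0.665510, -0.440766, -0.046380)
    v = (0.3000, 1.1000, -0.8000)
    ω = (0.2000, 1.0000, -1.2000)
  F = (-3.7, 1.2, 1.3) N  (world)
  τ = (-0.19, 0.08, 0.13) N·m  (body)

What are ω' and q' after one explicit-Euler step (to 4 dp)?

α = I⁻¹(τ − ω×Iω) = (-1.4200, 2.1200, 1.7750)
ω' = ω + α·dt = (0.1716, 1.0424, -1.1645)
Hamilton product q⊗(0,ω) = (0.5182120, 0.6954110, -0.2073290, -1.2980276)
updated quaternion q' = (0.6057, -0.6585, -0.4428, -0.0594)

ω' = (0.1716, 1.0424, -1.1645)
q' = (0.6057, -0.6585, -0.4428, -0.0594)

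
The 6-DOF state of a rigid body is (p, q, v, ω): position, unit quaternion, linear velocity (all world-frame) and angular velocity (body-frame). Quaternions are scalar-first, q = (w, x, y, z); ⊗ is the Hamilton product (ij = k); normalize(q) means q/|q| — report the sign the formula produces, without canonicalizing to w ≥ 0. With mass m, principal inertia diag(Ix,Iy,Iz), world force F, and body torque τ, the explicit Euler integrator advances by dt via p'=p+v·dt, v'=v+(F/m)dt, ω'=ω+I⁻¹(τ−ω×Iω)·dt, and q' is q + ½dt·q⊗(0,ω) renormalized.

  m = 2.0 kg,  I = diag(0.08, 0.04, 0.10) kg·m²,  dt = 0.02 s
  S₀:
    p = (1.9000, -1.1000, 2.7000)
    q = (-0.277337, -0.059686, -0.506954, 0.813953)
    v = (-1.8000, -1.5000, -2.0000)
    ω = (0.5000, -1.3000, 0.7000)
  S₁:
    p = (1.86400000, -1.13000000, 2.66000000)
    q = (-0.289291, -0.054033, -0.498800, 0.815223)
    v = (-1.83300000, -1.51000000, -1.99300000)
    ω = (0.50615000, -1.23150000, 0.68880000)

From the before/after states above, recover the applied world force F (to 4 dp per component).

v₁ − v₀ = (-0.03300000, -0.01000000, 0.00700000)
F = m·Δv/dt = (-3.3000, -1.0000, 0.7000)

F = (-3.3000, -1.0000, 0.7000)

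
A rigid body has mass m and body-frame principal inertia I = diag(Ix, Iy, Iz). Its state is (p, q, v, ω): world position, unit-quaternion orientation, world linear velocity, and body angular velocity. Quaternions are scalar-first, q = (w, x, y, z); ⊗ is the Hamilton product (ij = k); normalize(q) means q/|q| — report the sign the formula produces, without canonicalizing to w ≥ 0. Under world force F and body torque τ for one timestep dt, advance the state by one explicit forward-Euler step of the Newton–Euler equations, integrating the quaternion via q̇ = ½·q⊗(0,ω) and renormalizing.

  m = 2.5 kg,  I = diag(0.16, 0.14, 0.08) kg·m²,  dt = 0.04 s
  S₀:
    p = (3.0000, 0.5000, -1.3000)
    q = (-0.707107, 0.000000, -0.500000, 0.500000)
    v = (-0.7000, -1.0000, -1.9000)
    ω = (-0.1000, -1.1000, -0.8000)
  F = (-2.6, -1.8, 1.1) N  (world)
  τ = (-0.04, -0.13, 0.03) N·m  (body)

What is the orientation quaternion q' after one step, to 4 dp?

q' = (-0.7098, 0.0204, -0.4853, 0.5101)

2q̇ = q⊗(0,ω) = (-0.1500000, 1.0207107, 0.7278177, 0.5156856)
q' = normalize(q + ½dt·q⊗(0,ω)) = (-0.7098, 0.0204, -0.4853, 0.5101)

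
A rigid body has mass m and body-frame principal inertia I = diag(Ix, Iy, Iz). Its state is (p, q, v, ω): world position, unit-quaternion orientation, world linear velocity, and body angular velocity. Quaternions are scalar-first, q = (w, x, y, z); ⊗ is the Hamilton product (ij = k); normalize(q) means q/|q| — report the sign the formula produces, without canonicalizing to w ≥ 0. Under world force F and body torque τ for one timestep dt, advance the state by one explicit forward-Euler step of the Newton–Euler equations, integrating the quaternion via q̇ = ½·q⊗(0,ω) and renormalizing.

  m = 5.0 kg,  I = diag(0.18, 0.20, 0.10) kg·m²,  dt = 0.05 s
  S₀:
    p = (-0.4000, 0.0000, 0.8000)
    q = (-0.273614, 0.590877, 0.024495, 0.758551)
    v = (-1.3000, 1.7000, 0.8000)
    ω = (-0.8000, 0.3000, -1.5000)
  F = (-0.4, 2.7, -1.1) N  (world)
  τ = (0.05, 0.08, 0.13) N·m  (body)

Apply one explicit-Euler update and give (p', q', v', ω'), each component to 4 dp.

p' = (-0.4650, 0.0850, 0.8400)
q' = (-0.2333, 0.5892, 0.0294, 0.7730)
v' = (-1.3040, 1.7270, 0.7890)
ω' = (-0.7986, 0.2960, -1.4326)

angular accel α = (0.0278, -0.0800, 1.3480)
ω + α·dt = (-0.7986, 0.2960, -1.4326)
Hamilton product q⊗(0,ω) = (1.6031796, -0.0454166, 0.1973905, 0.6072801)
q' = normalize(q + ½dt·q⊗(0,ω)) = (-0.2333, 0.5892, 0.0294, 0.7730)
p' = p + v·dt = (-0.4650, 0.0850, 0.8400)
new velocity v' = (-1.3040, 1.7270, 0.7890)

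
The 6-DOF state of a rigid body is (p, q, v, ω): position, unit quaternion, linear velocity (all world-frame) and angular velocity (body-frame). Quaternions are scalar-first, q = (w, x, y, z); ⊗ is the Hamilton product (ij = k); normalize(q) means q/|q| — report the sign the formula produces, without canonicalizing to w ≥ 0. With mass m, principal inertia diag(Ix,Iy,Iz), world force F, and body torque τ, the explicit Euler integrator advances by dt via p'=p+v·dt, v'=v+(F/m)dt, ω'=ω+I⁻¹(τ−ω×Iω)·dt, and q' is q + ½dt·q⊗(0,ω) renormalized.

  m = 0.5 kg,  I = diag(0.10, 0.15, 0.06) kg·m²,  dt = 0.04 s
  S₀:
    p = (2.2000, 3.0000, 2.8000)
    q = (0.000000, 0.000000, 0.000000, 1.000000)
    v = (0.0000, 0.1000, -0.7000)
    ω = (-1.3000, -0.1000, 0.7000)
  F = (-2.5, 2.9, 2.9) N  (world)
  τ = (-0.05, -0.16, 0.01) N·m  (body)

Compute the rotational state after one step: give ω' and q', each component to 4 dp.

ω' = (-1.3225, -0.1330, 0.7023)
q' = (-0.0140, 0.0020, -0.0260, 0.9996)

precession coupling ω×(Iω) = (0.0063, -0.0364, 0.0065)
α = I⁻¹(τ − ω×Iω) = (-0.5630, -0.8240, 0.0583)
ω' = ω + α·dt = (-1.3225, -0.1330, 0.7023)
Hamilton product q⊗(0,ω) = (-0.7000000, 0.1000000, -1.3000000, 0.0000000)
q + ½dt·q⊗(0,ω), renormalized = (-0.0140, 0.0020, -0.0260, 0.9996)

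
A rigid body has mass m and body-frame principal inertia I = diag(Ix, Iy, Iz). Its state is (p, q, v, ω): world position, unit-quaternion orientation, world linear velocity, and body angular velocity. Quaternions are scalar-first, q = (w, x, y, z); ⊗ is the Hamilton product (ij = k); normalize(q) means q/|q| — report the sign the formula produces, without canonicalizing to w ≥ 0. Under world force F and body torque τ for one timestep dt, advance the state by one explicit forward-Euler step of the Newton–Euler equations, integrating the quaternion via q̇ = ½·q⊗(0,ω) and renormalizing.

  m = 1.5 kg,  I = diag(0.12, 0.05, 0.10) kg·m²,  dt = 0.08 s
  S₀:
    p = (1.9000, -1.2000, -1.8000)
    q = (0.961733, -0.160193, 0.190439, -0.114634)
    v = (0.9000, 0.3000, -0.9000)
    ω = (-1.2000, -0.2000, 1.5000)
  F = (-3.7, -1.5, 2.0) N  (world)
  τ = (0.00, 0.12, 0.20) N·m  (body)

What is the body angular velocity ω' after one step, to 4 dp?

ω' = (-1.1900, 0.0496, 1.6734)

gyro term ω×Iω = (-0.0150, -0.0360, -0.0168)
angular accel α = (0.1250, 3.1200, 2.1680)
ω + α·dt = (-1.1900, 0.0496, 1.6734)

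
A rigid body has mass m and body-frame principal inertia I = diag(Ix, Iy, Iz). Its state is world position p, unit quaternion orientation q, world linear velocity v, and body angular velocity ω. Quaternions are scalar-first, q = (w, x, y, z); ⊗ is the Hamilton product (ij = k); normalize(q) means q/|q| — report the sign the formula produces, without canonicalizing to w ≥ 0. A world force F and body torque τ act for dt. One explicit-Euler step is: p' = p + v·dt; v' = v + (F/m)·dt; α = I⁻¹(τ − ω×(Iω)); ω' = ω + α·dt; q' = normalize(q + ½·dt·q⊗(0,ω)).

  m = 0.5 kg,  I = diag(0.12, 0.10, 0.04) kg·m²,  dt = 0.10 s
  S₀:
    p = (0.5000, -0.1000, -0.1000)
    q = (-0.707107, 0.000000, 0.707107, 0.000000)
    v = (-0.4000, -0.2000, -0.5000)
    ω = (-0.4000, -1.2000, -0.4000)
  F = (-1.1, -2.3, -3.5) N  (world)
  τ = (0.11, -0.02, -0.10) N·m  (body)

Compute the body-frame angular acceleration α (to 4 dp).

α = (1.1567, -0.3280, -2.2600)

precession coupling ω×(Iω) = (-0.0288, 0.0128, -0.0096)
(τ − ω×Iω)/I = (1.1567, -0.3280, -2.2600)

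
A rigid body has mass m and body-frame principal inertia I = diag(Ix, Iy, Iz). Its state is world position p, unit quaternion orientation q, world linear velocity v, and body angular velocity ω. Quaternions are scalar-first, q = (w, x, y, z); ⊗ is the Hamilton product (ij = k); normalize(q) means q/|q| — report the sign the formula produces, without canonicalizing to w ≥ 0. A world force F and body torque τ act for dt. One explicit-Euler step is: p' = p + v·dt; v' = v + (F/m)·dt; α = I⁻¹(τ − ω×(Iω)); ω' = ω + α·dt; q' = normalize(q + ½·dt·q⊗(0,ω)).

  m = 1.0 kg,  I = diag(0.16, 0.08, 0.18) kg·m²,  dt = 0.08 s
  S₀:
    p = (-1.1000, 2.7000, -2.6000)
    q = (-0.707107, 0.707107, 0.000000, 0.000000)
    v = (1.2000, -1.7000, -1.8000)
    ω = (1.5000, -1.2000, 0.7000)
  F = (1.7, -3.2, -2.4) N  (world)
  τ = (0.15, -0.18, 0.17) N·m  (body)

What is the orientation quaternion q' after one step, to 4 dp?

2q̇ = q⊗(0,ω) = (-1.0606605, -1.0606605, 0.3535535, -1.3435033)
q + ½dt·q⊗(0,ω), renormalized = (-0.7470, 0.6625, 0.0141, -0.0536)

q' = (-0.7470, 0.6625, 0.0141, -0.0536)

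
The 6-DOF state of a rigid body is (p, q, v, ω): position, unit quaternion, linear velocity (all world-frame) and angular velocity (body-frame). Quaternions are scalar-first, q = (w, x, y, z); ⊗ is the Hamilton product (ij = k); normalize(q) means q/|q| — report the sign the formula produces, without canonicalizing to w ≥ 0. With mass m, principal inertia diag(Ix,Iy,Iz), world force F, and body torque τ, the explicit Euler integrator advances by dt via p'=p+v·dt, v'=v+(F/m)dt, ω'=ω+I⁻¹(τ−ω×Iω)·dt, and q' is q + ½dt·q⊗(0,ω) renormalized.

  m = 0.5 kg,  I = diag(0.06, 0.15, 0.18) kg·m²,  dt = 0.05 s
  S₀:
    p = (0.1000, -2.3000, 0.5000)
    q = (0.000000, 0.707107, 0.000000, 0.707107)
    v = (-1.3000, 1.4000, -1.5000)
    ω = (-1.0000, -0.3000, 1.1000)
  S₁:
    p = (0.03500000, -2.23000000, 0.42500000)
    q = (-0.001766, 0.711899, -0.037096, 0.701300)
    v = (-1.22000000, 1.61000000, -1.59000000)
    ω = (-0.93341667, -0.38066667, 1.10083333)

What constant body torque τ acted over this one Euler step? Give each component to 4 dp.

τ = (0.0700, -0.1100, 0.0300)

Δω = ω₁−ω₀ = (0.06658333, -0.08066667, 0.00083333)
precession coupling = (-0.0099, 0.1320, 0.0270)
I·α + gyro = (0.0700, -0.1100, 0.0300)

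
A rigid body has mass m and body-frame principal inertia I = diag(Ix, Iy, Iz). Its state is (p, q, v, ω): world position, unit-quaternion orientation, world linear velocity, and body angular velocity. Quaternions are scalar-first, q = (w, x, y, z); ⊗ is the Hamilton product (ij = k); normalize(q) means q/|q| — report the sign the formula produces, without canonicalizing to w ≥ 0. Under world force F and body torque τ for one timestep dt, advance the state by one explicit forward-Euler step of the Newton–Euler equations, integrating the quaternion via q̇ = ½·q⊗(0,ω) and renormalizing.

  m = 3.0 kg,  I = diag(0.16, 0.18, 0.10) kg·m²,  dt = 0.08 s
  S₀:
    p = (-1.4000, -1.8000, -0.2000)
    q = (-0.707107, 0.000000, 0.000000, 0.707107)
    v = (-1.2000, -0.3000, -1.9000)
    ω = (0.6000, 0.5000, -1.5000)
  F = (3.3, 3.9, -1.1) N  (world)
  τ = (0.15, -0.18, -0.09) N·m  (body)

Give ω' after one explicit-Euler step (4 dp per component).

ω×(Iω) gyroscopic = (0.0600, -0.0540, 0.0060)
(τ − ω×Iω)/I = (0.5625, -0.7000, -0.9600)
ω + α·dt = (0.6450, 0.4440, -1.5768)

ω' = (0.6450, 0.4440, -1.5768)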